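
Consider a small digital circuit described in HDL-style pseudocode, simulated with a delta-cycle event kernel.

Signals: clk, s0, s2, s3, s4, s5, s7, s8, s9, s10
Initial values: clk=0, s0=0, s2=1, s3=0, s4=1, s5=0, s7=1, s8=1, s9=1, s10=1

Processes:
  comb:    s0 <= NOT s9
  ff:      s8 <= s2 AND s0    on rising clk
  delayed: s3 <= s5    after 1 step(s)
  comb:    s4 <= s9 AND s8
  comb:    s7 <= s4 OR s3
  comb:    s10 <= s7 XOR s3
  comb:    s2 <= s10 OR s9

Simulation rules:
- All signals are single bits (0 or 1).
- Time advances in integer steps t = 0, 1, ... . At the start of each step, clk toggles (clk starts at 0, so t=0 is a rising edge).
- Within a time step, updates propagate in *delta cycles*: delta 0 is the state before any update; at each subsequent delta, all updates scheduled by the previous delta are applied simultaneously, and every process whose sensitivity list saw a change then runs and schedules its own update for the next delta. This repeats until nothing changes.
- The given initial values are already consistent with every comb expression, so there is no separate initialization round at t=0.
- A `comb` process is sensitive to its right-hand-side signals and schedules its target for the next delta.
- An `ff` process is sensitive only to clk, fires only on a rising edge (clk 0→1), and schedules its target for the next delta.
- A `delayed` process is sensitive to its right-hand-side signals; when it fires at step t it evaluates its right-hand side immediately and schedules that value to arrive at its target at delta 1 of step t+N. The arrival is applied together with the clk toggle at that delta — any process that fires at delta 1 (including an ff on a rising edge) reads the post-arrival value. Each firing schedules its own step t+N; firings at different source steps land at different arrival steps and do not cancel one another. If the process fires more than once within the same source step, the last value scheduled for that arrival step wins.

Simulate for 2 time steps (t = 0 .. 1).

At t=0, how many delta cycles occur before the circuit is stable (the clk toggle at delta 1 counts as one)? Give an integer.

5

t0.Δ0 s9=1 s8=1 clk=0 s0=0 s7=1 s3=0 s2=1 s4=1 s10=1 s5=0
t0.Δ1 s9=1 s8=1 clk=1 s0=0 s7=1 s3=0 s2=1 s4=1 s10=1 s5=0
t0.Δ2 s9=1 s8=0 clk=1 s0=0 s7=1 s3=0 s2=1 s4=1 s10=1 s5=0
t0.Δ3 s9=1 s8=0 clk=1 s0=0 s7=1 s3=0 s2=1 s4=0 s10=1 s5=0
t0.Δ4 s9=1 s8=0 clk=1 s0=0 s7=0 s3=0 s2=1 s4=0 s10=1 s5=0
t0.Δ5 s9=1 s8=0 clk=1 s0=0 s7=0 s3=0 s2=1 s4=0 s10=0 s5=0
t1.Δ0 s9=1 s8=0 clk=1 s0=0 s7=0 s3=0 s2=1 s4=0 s10=0 s5=0
t1.Δ1 s9=1 s8=0 clk=0 s0=0 s7=0 s3=0 s2=1 s4=0 s10=0 s5=0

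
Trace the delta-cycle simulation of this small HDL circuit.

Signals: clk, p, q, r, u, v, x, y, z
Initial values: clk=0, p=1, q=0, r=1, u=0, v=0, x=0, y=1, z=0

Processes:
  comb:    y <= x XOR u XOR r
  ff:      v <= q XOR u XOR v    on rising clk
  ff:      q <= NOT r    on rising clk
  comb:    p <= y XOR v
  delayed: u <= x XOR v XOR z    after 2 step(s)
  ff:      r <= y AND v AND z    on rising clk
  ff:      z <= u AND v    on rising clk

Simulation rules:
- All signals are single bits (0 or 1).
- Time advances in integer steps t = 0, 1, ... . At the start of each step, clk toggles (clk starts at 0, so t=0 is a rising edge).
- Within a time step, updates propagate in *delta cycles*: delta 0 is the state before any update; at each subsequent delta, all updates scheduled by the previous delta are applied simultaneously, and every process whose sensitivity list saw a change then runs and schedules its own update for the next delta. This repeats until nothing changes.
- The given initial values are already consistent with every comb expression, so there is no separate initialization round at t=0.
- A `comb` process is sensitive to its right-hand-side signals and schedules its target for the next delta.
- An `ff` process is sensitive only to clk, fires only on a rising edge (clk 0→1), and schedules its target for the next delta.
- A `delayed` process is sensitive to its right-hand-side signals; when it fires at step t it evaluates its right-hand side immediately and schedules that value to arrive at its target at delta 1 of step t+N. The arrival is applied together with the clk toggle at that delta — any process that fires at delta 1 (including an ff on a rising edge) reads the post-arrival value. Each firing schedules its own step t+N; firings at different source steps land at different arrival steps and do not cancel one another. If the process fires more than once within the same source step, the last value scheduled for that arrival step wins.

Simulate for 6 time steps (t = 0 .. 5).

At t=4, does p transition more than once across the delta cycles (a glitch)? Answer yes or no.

no

t=0 Δ0: r=1 p=1 z=0 y=1 v=0 u=0 x=0 q=0 clk=0
  Δ1: clk:0→1
  Δ2: r:1→0
  Δ3: y:1→0
  Δ4: p:1→0
  (4Δ to stable)
t=1 Δ0: r=0 p=0 z=0 y=0 v=0 u=0 x=0 q=0 clk=1
  Δ1: clk:1→0
  (1Δ to stable)
t=2 Δ0: r=0 p=0 z=0 y=0 v=0 u=0 x=0 q=0 clk=0
  Δ1: clk:0→1
  Δ2: q:0→1
  (2Δ to stable)
t=3 Δ0: r=0 p=0 z=0 y=0 v=0 u=0 x=0 q=1 clk=1
  Δ1: clk:1→0
  (1Δ to stable)
t=4 Δ0: r=0 p=0 z=0 y=0 v=0 u=0 x=0 q=1 clk=0
  Δ1: clk:0→1
  Δ2: v:0→1
  Δ3: p:0→1
  (3Δ to stable)
t=5 Δ0: r=0 p=1 z=0 y=0 v=1 u=0 x=0 q=1 clk=1
  Δ1: clk:1→0
  (1Δ to stable)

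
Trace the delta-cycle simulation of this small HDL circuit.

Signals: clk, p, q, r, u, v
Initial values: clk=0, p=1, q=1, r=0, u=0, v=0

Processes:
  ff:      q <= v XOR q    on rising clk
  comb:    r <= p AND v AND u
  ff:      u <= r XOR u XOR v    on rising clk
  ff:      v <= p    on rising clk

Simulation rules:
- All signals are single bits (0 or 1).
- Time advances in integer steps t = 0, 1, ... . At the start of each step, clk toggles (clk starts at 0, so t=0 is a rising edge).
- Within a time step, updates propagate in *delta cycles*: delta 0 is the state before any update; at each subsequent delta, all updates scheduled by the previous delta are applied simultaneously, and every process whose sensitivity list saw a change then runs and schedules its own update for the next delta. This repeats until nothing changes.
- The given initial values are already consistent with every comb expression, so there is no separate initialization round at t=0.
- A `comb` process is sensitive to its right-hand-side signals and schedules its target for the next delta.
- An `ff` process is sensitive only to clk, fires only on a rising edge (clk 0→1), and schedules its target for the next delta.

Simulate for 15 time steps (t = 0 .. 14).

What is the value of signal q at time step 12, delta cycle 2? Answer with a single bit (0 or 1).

1

t=0 Δ0: v=0 p=1 r=0 u=0 q=1 clk=0
  Δ1: clk:0→1
  Δ2: v:0→1
  (2Δ to stable)
t=1 Δ0: v=1 p=1 r=0 u=0 q=1 clk=1
  Δ1: clk:1→0
  (1Δ to stable)
t=2 Δ0: v=1 p=1 r=0 u=0 q=1 clk=0
  Δ1: clk:0→1
  Δ2: u:0→1, q:1→0
  Δ3: r:0→1
  (3Δ to stable)
t=3 Δ0: v=1 p=1 r=1 u=1 q=0 clk=1
  Δ1: clk:1→0
  (1Δ to stable)
t=4 Δ0: v=1 p=1 r=1 u=1 q=0 clk=0
  Δ1: clk:0→1
  Δ2: q:0→1
  (2Δ to stable)
t=5 Δ0: v=1 p=1 r=1 u=1 q=1 clk=1
  Δ1: clk:1→0
  (1Δ to stable)
t=6 Δ0: v=1 p=1 r=1 u=1 q=1 clk=0
  Δ1: clk:0→1
  Δ2: q:1→0
  (2Δ to stable)
t=7 Δ0: v=1 p=1 r=1 u=1 q=0 clk=1
  Δ1: clk:1→0
  (1Δ to stable)
t=8 Δ0: v=1 p=1 r=1 u=1 q=0 clk=0
  Δ1: clk:0→1
  Δ2: q:0→1
  (2Δ to stable)
t=9 Δ0: v=1 p=1 r=1 u=1 q=1 clk=1
  Δ1: clk:1→0
  (1Δ to stable)
t=10 Δ0: v=1 p=1 r=1 u=1 q=1 clk=0
  Δ1: clk:0→1
  Δ2: q:1→0
  (2Δ to stable)
t=11 Δ0: v=1 p=1 r=1 u=1 q=0 clk=1
  Δ1: clk:1→0
  (1Δ to stable)
t=12 Δ0: v=1 p=1 r=1 u=1 q=0 clk=0
  Δ1: clk:0→1
  Δ2: q:0→1
  (2Δ to stable)
t=13 Δ0: v=1 p=1 r=1 u=1 q=1 clk=1
  Δ1: clk:1→0
  (1Δ to stable)
t=14 Δ0: v=1 p=1 r=1 u=1 q=1 clk=0
  Δ1: clk:0→1
  Δ2: q:1→0
  (2Δ to stable)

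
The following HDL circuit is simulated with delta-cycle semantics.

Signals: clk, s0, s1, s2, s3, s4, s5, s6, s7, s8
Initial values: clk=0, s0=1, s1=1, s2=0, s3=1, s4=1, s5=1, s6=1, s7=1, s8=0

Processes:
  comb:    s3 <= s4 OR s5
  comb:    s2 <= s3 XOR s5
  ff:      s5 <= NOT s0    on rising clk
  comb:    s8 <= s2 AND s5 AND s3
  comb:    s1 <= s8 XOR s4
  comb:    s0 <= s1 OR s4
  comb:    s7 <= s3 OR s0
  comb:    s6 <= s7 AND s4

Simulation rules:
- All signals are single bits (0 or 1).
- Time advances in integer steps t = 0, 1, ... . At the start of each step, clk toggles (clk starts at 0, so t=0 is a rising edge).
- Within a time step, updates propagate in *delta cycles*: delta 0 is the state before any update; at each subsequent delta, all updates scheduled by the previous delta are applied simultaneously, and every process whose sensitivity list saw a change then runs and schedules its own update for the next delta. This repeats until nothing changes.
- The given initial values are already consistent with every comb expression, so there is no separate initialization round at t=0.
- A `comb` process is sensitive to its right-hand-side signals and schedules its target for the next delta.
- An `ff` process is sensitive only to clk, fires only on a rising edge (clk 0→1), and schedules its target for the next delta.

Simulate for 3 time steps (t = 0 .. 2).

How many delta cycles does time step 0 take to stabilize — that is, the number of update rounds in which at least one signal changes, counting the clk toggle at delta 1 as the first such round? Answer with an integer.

t=0 Δ0: clk=0 s0=1 s6=1 s1=1 s4=1 s8=0 s2=0 s5=1 s7=1 s3=1
  Δ1: clk:0→1
  Δ2: s5:1→0
  Δ3: s2:0→1
  (3Δ to stable)
t=1 Δ0: clk=1 s0=1 s6=1 s1=1 s4=1 s8=0 s2=1 s5=0 s7=1 s3=1
  Δ1: clk:1→0
  (1Δ to stable)
t=2 Δ0: clk=0 s0=1 s6=1 s1=1 s4=1 s8=0 s2=1 s5=0 s7=1 s3=1
  Δ1: clk:0→1
  (1Δ to stable)

3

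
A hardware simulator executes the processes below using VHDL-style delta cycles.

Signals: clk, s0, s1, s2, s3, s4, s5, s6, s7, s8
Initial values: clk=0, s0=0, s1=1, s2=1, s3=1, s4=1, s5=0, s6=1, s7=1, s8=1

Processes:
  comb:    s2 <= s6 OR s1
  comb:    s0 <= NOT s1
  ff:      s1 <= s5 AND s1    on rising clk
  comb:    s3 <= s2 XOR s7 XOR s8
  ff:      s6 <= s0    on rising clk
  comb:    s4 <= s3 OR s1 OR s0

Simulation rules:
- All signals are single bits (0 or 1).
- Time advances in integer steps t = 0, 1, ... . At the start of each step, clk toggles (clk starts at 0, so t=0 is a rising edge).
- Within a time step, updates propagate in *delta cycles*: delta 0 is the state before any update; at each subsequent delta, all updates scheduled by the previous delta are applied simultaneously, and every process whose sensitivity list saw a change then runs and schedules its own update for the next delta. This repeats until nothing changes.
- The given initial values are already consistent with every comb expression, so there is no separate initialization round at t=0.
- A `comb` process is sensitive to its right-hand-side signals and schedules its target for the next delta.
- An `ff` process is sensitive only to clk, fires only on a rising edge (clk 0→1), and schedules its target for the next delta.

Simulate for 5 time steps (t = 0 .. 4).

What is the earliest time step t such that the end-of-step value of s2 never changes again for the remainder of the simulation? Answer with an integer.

2

t=0 Δ0: s7=1 s0=0 s6=1 s8=1 clk=0 s5=0 s2=1 s1=1 s3=1 s4=1
  Δ1: clk:0→1
  Δ2: s6:1→0, s1:1→0
  Δ3: s0:0→1, s2:1→0
  Δ4: s3:1→0
  (4Δ to stable)
t=1 Δ0: s7=1 s0=1 s6=0 s8=1 clk=1 s5=0 s2=0 s1=0 s3=0 s4=1
  Δ1: clk:1→0
  (1Δ to stable)
t=2 Δ0: s7=1 s0=1 s6=0 s8=1 clk=0 s5=0 s2=0 s1=0 s3=0 s4=1
  Δ1: clk:0→1
  Δ2: s6:0→1
  Δ3: s2:0→1
  Δ4: s3:0→1
  (4Δ to stable)
t=3 Δ0: s7=1 s0=1 s6=1 s8=1 clk=1 s5=0 s2=1 s1=0 s3=1 s4=1
  Δ1: clk:1→0
  (1Δ to stable)
t=4 Δ0: s7=1 s0=1 s6=1 s8=1 clk=0 s5=0 s2=1 s1=0 s3=1 s4=1
  Δ1: clk:0→1
  (1Δ to stable)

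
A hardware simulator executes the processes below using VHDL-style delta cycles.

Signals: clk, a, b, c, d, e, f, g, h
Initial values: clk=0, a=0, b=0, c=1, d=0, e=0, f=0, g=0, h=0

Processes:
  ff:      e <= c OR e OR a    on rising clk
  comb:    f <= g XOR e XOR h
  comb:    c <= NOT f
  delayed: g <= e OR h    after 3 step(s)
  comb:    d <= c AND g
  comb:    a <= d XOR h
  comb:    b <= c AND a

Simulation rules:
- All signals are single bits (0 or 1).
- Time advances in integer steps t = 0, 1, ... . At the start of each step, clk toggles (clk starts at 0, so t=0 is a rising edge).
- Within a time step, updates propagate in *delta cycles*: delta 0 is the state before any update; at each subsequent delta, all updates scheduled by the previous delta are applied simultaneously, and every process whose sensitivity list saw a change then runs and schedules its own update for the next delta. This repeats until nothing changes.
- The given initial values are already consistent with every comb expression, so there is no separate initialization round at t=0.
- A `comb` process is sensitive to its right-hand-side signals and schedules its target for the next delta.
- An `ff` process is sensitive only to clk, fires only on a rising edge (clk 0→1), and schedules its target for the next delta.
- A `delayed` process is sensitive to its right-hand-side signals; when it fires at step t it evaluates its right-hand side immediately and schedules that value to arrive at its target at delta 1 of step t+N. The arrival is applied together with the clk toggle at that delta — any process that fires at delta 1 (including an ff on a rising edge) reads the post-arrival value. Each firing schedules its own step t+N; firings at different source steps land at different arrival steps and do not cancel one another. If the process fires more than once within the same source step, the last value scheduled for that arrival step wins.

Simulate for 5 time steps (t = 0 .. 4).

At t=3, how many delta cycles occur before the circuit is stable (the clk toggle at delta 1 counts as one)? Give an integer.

t0.Δ0 b=0 a=0 e=0 clk=0 g=0 h=0 c=1 d=0 f=0
t0.Δ1 b=0 a=0 e=0 clk=1 g=0 h=0 c=1 d=0 f=0
t0.Δ2 b=0 a=0 e=1 clk=1 g=0 h=0 c=1 d=0 f=0
t0.Δ3 b=0 a=0 e=1 clk=1 g=0 h=0 c=1 d=0 f=1
t0.Δ4 b=0 a=0 e=1 clk=1 g=0 h=0 c=0 d=0 f=1
t1.Δ0 b=0 a=0 e=1 clk=1 g=0 h=0 c=0 d=0 f=1
t1.Δ1 b=0 a=0 e=1 clk=0 g=0 h=0 c=0 d=0 f=1
t2.Δ0 b=0 a=0 e=1 clk=0 g=0 h=0 c=0 d=0 f=1
t2.Δ1 b=0 a=0 e=1 clk=1 g=0 h=0 c=0 d=0 f=1
t3.Δ0 b=0 a=0 e=1 clk=1 g=0 h=0 c=0 d=0 f=1
t3.Δ1 b=0 a=0 e=1 clk=0 g=1 h=0 c=0 d=0 f=1
t3.Δ2 b=0 a=0 e=1 clk=0 g=1 h=0 c=0 d=0 f=0
t3.Δ3 b=0 a=0 e=1 clk=0 g=1 h=0 c=1 d=0 f=0
t3.Δ4 b=0 a=0 e=1 clk=0 g=1 h=0 c=1 d=1 f=0
t3.Δ5 b=0 a=1 e=1 clk=0 g=1 h=0 c=1 d=1 f=0
t3.Δ6 b=1 a=1 e=1 clk=0 g=1 h=0 c=1 d=1 f=0
t4.Δ0 b=1 a=1 e=1 clk=0 g=1 h=0 c=1 d=1 f=0
t4.Δ1 b=1 a=1 e=1 clk=1 g=1 h=0 c=1 d=1 f=0

6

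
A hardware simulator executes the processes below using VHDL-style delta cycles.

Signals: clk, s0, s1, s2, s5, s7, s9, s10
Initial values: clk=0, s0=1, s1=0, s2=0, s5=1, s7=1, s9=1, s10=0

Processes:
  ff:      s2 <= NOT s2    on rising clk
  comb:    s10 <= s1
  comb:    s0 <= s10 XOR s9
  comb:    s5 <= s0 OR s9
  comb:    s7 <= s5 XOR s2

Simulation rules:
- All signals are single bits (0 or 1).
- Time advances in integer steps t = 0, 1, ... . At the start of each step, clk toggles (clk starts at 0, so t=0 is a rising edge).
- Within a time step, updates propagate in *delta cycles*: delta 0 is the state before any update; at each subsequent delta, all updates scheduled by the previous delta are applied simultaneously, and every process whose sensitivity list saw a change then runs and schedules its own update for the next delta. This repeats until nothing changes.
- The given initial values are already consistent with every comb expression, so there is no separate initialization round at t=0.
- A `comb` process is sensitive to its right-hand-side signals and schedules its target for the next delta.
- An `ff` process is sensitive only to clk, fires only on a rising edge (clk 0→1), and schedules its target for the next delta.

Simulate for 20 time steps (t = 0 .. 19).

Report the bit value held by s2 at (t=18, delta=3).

0

[bits: s0,s5,clk,s7,s2,s10,s9,s1]
t=0: Δ0=11010010 Δ1=11110010 Δ2=11111010 Δ3=11101010 | 3Δ
t=1: Δ0=11101010 Δ1=11001010 | 1Δ
t=2: Δ0=11001010 Δ1=11101010 Δ2=11100010 Δ3=11110010 | 3Δ
t=3: Δ0=11110010 Δ1=11010010 | 1Δ
t=4: Δ0=11010010 Δ1=11110010 Δ2=11111010 Δ3=11101010 | 3Δ
t=5: Δ0=11101010 Δ1=11001010 | 1Δ
t=6: Δ0=11001010 Δ1=11101010 Δ2=11100010 Δ3=11110010 | 3Δ
t=7: Δ0=11110010 Δ1=11010010 | 1Δ
t=8: Δ0=11010010 Δ1=11110010 Δ2=11111010 Δ3=11101010 | 3Δ
t=9: Δ0=11101010 Δ1=11001010 | 1Δ
t=10: Δ0=11001010 Δ1=11101010 Δ2=11100010 Δ3=11110010 | 3Δ
t=11: Δ0=11110010 Δ1=11010010 | 1Δ
t=12: Δ0=11010010 Δ1=11110010 Δ2=11111010 Δ3=11101010 | 3Δ
t=13: Δ0=11101010 Δ1=11001010 | 1Δ
t=14: Δ0=11001010 Δ1=11101010 Δ2=11100010 Δ3=11110010 | 3Δ
t=15: Δ0=11110010 Δ1=11010010 | 1Δ
t=16: Δ0=11010010 Δ1=11110010 Δ2=11111010 Δ3=11101010 | 3Δ
t=17: Δ0=11101010 Δ1=11001010 | 1Δ
t=18: Δ0=11001010 Δ1=11101010 Δ2=11100010 Δ3=11110010 | 3Δ
t=19: Δ0=11110010 Δ1=11010010 | 1Δ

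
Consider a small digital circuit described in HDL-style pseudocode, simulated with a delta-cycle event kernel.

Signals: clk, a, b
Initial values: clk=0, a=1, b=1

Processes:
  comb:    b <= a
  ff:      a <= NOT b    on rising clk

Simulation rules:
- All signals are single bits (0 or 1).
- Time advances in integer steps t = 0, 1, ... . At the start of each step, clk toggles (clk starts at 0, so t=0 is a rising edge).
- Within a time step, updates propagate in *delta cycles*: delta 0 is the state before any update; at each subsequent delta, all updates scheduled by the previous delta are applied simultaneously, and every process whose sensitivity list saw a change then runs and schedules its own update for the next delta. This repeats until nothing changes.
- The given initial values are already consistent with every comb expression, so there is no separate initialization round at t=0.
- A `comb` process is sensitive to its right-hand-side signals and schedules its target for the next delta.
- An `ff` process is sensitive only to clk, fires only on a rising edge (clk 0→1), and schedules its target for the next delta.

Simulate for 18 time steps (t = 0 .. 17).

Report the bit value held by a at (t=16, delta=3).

t0.Δ0 b=1 a=1 clk=0
t0.Δ1 b=1 a=1 clk=1
t0.Δ2 b=1 a=0 clk=1
t0.Δ3 b=0 a=0 clk=1
t1.Δ0 b=0 a=0 clk=1
t1.Δ1 b=0 a=0 clk=0
t2.Δ0 b=0 a=0 clk=0
t2.Δ1 b=0 a=0 clk=1
t2.Δ2 b=0 a=1 clk=1
t2.Δ3 b=1 a=1 clk=1
t3.Δ0 b=1 a=1 clk=1
t3.Δ1 b=1 a=1 clk=0
t4.Δ0 b=1 a=1 clk=0
t4.Δ1 b=1 a=1 clk=1
t4.Δ2 b=1 a=0 clk=1
t4.Δ3 b=0 a=0 clk=1
t5.Δ0 b=0 a=0 clk=1
t5.Δ1 b=0 a=0 clk=0
t6.Δ0 b=0 a=0 clk=0
t6.Δ1 b=0 a=0 clk=1
t6.Δ2 b=0 a=1 clk=1
t6.Δ3 b=1 a=1 clk=1
t7.Δ0 b=1 a=1 clk=1
t7.Δ1 b=1 a=1 clk=0
t8.Δ0 b=1 a=1 clk=0
t8.Δ1 b=1 a=1 clk=1
t8.Δ2 b=1 a=0 clk=1
t8.Δ3 b=0 a=0 clk=1
t9.Δ0 b=0 a=0 clk=1
t9.Δ1 b=0 a=0 clk=0
t10.Δ0 b=0 a=0 clk=0
t10.Δ1 b=0 a=0 clk=1
t10.Δ2 b=0 a=1 clk=1
t10.Δ3 b=1 a=1 clk=1
t11.Δ0 b=1 a=1 clk=1
t11.Δ1 b=1 a=1 clk=0
t12.Δ0 b=1 a=1 clk=0
t12.Δ1 b=1 a=1 clk=1
t12.Δ2 b=1 a=0 clk=1
t12.Δ3 b=0 a=0 clk=1
t13.Δ0 b=0 a=0 clk=1
t13.Δ1 b=0 a=0 clk=0
t14.Δ0 b=0 a=0 clk=0
t14.Δ1 b=0 a=0 clk=1
t14.Δ2 b=0 a=1 clk=1
t14.Δ3 b=1 a=1 clk=1
t15.Δ0 b=1 a=1 clk=1
t15.Δ1 b=1 a=1 clk=0
t16.Δ0 b=1 a=1 clk=0
t16.Δ1 b=1 a=1 clk=1
t16.Δ2 b=1 a=0 clk=1
t16.Δ3 b=0 a=0 clk=1
t17.Δ0 b=0 a=0 clk=1
t17.Δ1 b=0 a=0 clk=0

0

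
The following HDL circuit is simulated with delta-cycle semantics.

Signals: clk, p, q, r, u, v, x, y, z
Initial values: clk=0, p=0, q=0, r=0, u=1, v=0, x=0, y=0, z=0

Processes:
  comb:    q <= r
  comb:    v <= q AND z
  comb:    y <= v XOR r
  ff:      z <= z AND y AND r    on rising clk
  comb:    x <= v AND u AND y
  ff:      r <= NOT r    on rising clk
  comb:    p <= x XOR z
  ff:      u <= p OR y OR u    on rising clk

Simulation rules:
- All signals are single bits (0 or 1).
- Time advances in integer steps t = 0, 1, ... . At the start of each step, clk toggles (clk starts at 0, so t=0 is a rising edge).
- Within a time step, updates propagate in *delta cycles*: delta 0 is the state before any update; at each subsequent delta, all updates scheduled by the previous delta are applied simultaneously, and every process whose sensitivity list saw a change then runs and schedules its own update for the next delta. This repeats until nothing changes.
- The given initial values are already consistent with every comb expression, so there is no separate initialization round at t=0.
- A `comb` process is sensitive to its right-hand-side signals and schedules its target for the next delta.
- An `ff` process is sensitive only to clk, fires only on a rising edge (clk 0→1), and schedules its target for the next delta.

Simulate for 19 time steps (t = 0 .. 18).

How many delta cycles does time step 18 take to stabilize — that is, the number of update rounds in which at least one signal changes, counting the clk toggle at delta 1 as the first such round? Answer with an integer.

t0.Δ0 u=1 clk=0 r=0 q=0 y=0 z=0 v=0 p=0 x=0
t0.Δ1 u=1 clk=1 r=0 q=0 y=0 z=0 v=0 p=0 x=0
t0.Δ2 u=1 clk=1 r=1 q=0 y=0 z=0 v=0 p=0 x=0
t0.Δ3 u=1 clk=1 r=1 q=1 y=1 z=0 v=0 p=0 x=0
t1.Δ0 u=1 clk=1 r=1 q=1 y=1 z=0 v=0 p=0 x=0
t1.Δ1 u=1 clk=0 r=1 q=1 y=1 z=0 v=0 p=0 x=0
t2.Δ0 u=1 clk=0 r=1 q=1 y=1 z=0 v=0 p=0 x=0
t2.Δ1 u=1 clk=1 r=1 q=1 y=1 z=0 v=0 p=0 x=0
t2.Δ2 u=1 clk=1 r=0 q=1 y=1 z=0 v=0 p=0 x=0
t2.Δ3 u=1 clk=1 r=0 q=0 y=0 z=0 v=0 p=0 x=0
t3.Δ0 u=1 clk=1 r=0 q=0 y=0 z=0 v=0 p=0 x=0
t3.Δ1 u=1 clk=0 r=0 q=0 y=0 z=0 v=0 p=0 x=0
t4.Δ0 u=1 clk=0 r=0 q=0 y=0 z=0 v=0 p=0 x=0
t4.Δ1 u=1 clk=1 r=0 q=0 y=0 z=0 v=0 p=0 x=0
t4.Δ2 u=1 clk=1 r=1 q=0 y=0 z=0 v=0 p=0 x=0
t4.Δ3 u=1 clk=1 r=1 q=1 y=1 z=0 v=0 p=0 x=0
t5.Δ0 u=1 clk=1 r=1 q=1 y=1 z=0 v=0 p=0 x=0
t5.Δ1 u=1 clk=0 r=1 q=1 y=1 z=0 v=0 p=0 x=0
t6.Δ0 u=1 clk=0 r=1 q=1 y=1 z=0 v=0 p=0 x=0
t6.Δ1 u=1 clk=1 r=1 q=1 y=1 z=0 v=0 p=0 x=0
t6.Δ2 u=1 clk=1 r=0 q=1 y=1 z=0 v=0 p=0 x=0
t6.Δ3 u=1 clk=1 r=0 q=0 y=0 z=0 v=0 p=0 x=0
t7.Δ0 u=1 clk=1 r=0 q=0 y=0 z=0 v=0 p=0 x=0
t7.Δ1 u=1 clk=0 r=0 q=0 y=0 z=0 v=0 p=0 x=0
t8.Δ0 u=1 clk=0 r=0 q=0 y=0 z=0 v=0 p=0 x=0
t8.Δ1 u=1 clk=1 r=0 q=0 y=0 z=0 v=0 p=0 x=0
t8.Δ2 u=1 clk=1 r=1 q=0 y=0 z=0 v=0 p=0 x=0
t8.Δ3 u=1 clk=1 r=1 q=1 y=1 z=0 v=0 p=0 x=0
t9.Δ0 u=1 clk=1 r=1 q=1 y=1 z=0 v=0 p=0 x=0
t9.Δ1 u=1 clk=0 r=1 q=1 y=1 z=0 v=0 p=0 x=0
t10.Δ0 u=1 clk=0 r=1 q=1 y=1 z=0 v=0 p=0 x=0
t10.Δ1 u=1 clk=1 r=1 q=1 y=1 z=0 v=0 p=0 x=0
t10.Δ2 u=1 clk=1 r=0 q=1 y=1 z=0 v=0 p=0 x=0
t10.Δ3 u=1 clk=1 r=0 q=0 y=0 z=0 v=0 p=0 x=0
t11.Δ0 u=1 clk=1 r=0 q=0 y=0 z=0 v=0 p=0 x=0
t11.Δ1 u=1 clk=0 r=0 q=0 y=0 z=0 v=0 p=0 x=0
t12.Δ0 u=1 clk=0 r=0 q=0 y=0 z=0 v=0 p=0 x=0
t12.Δ1 u=1 clk=1 r=0 q=0 y=0 z=0 v=0 p=0 x=0
t12.Δ2 u=1 clk=1 r=1 q=0 y=0 z=0 v=0 p=0 x=0
t12.Δ3 u=1 clk=1 r=1 q=1 y=1 z=0 v=0 p=0 x=0
t13.Δ0 u=1 clk=1 r=1 q=1 y=1 z=0 v=0 p=0 x=0
t13.Δ1 u=1 clk=0 r=1 q=1 y=1 z=0 v=0 p=0 x=0
t14.Δ0 u=1 clk=0 r=1 q=1 y=1 z=0 v=0 p=0 x=0
t14.Δ1 u=1 clk=1 r=1 q=1 y=1 z=0 v=0 p=0 x=0
t14.Δ2 u=1 clk=1 r=0 q=1 y=1 z=0 v=0 p=0 x=0
t14.Δ3 u=1 clk=1 r=0 q=0 y=0 z=0 v=0 p=0 x=0
t15.Δ0 u=1 clk=1 r=0 q=0 y=0 z=0 v=0 p=0 x=0
t15.Δ1 u=1 clk=0 r=0 q=0 y=0 z=0 v=0 p=0 x=0
t16.Δ0 u=1 clk=0 r=0 q=0 y=0 z=0 v=0 p=0 x=0
t16.Δ1 u=1 clk=1 r=0 q=0 y=0 z=0 v=0 p=0 x=0
t16.Δ2 u=1 clk=1 r=1 q=0 y=0 z=0 v=0 p=0 x=0
t16.Δ3 u=1 clk=1 r=1 q=1 y=1 z=0 v=0 p=0 x=0
t17.Δ0 u=1 clk=1 r=1 q=1 y=1 z=0 v=0 p=0 x=0
t17.Δ1 u=1 clk=0 r=1 q=1 y=1 z=0 v=0 p=0 x=0
t18.Δ0 u=1 clk=0 r=1 q=1 y=1 z=0 v=0 p=0 x=0
t18.Δ1 u=1 clk=1 r=1 q=1 y=1 z=0 v=0 p=0 x=0
t18.Δ2 u=1 clk=1 r=0 q=1 y=1 z=0 v=0 p=0 x=0
t18.Δ3 u=1 clk=1 r=0 q=0 y=0 z=0 v=0 p=0 x=0

3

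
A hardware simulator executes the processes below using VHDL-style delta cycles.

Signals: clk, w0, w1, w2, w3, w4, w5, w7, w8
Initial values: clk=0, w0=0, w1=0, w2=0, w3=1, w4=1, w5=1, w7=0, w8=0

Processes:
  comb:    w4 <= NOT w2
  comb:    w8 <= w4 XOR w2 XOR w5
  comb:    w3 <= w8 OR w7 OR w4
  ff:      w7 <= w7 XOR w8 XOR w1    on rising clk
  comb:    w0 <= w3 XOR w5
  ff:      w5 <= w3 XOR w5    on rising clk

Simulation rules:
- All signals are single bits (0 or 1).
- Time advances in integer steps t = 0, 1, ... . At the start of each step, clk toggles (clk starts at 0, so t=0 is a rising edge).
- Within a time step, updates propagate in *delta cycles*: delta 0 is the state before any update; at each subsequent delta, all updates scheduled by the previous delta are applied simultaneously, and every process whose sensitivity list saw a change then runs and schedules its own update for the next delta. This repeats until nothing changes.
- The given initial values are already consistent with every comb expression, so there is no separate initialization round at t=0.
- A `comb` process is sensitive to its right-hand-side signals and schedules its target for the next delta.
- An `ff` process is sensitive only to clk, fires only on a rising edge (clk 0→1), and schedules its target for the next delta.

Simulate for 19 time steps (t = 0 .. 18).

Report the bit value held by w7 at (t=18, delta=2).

t=0 Δ0: w8=0 clk=0 w4=1 w0=0 w5=1 w7=0 w1=0 w3=1 w2=0
  Δ1: clk:0→1
  Δ2: w5:1→0
  Δ3: w8:0→1, w0:0→1
  (3Δ to stable)
t=1 Δ0: w8=1 clk=1 w4=1 w0=1 w5=0 w7=0 w1=0 w3=1 w2=0
  Δ1: clk:1→0
  (1Δ to stable)
t=2 Δ0: w8=1 clk=0 w4=1 w0=1 w5=0 w7=0 w1=0 w3=1 w2=0
  Δ1: clk:0→1
  Δ2: w5:0→1, w7:0→1
  Δ3: w8:1→0, w0:1→0
  (3Δ to stable)
t=3 Δ0: w8=0 clk=1 w4=1 w0=0 w5=1 w7=1 w1=0 w3=1 w2=0
  Δ1: clk:1→0
  (1Δ to stable)
t=4 Δ0: w8=0 clk=0 w4=1 w0=0 w5=1 w7=1 w1=0 w3=1 w2=0
  Δ1: clk:0→1
  Δ2: w5:1→0
  Δ3: w8:0→1, w0:0→1
  (3Δ to stable)
t=5 Δ0: w8=1 clk=1 w4=1 w0=1 w5=0 w7=1 w1=0 w3=1 w2=0
  Δ1: clk:1→0
  (1Δ to stable)
t=6 Δ0: w8=1 clk=0 w4=1 w0=1 w5=0 w7=1 w1=0 w3=1 w2=0
  Δ1: clk:0→1
  Δ2: w5:0→1, w7:1→0
  Δ3: w8:1→0, w0:1→0
  (3Δ to stable)
t=7 Δ0: w8=0 clk=1 w4=1 w0=0 w5=1 w7=0 w1=0 w3=1 w2=0
  Δ1: clk:1→0
  (1Δ to stable)
t=8 Δ0: w8=0 clk=0 w4=1 w0=0 w5=1 w7=0 w1=0 w3=1 w2=0
  Δ1: clk:0→1
  Δ2: w5:1→0
  Δ3: w8:0→1, w0:0→1
  (3Δ to stable)
t=9 Δ0: w8=1 clk=1 w4=1 w0=1 w5=0 w7=0 w1=0 w3=1 w2=0
  Δ1: clk:1→0
  (1Δ to stable)
t=10 Δ0: w8=1 clk=0 w4=1 w0=1 w5=0 w7=0 w1=0 w3=1 w2=0
  Δ1: clk:0→1
  Δ2: w5:0→1, w7:0→1
  Δ3: w8:1→0, w0:1→0
  (3Δ to stable)
t=11 Δ0: w8=0 clk=1 w4=1 w0=0 w5=1 w7=1 w1=0 w3=1 w2=0
  Δ1: clk:1→0
  (1Δ to stable)
t=12 Δ0: w8=0 clk=0 w4=1 w0=0 w5=1 w7=1 w1=0 w3=1 w2=0
  Δ1: clk:0→1
  Δ2: w5:1→0
  Δ3: w8:0→1, w0:0→1
  (3Δ to stable)
t=13 Δ0: w8=1 clk=1 w4=1 w0=1 w5=0 w7=1 w1=0 w3=1 w2=0
  Δ1: clk:1→0
  (1Δ to stable)
t=14 Δ0: w8=1 clk=0 w4=1 w0=1 w5=0 w7=1 w1=0 w3=1 w2=0
  Δ1: clk:0→1
  Δ2: w5:0→1, w7:1→0
  Δ3: w8:1→0, w0:1→0
  (3Δ to stable)
t=15 Δ0: w8=0 clk=1 w4=1 w0=0 w5=1 w7=0 w1=0 w3=1 w2=0
  Δ1: clk:1→0
  (1Δ to stable)
t=16 Δ0: w8=0 clk=0 w4=1 w0=0 w5=1 w7=0 w1=0 w3=1 w2=0
  Δ1: clk:0→1
  Δ2: w5:1→0
  Δ3: w8:0→1, w0:0→1
  (3Δ to stable)
t=17 Δ0: w8=1 clk=1 w4=1 w0=1 w5=0 w7=0 w1=0 w3=1 w2=0
  Δ1: clk:1→0
  (1Δ to stable)
t=18 Δ0: w8=1 clk=0 w4=1 w0=1 w5=0 w7=0 w1=0 w3=1 w2=0
  Δ1: clk:0→1
  Δ2: w5:0→1, w7:0→1
  Δ3: w8:1→0, w0:1→0
  (3Δ to stable)

1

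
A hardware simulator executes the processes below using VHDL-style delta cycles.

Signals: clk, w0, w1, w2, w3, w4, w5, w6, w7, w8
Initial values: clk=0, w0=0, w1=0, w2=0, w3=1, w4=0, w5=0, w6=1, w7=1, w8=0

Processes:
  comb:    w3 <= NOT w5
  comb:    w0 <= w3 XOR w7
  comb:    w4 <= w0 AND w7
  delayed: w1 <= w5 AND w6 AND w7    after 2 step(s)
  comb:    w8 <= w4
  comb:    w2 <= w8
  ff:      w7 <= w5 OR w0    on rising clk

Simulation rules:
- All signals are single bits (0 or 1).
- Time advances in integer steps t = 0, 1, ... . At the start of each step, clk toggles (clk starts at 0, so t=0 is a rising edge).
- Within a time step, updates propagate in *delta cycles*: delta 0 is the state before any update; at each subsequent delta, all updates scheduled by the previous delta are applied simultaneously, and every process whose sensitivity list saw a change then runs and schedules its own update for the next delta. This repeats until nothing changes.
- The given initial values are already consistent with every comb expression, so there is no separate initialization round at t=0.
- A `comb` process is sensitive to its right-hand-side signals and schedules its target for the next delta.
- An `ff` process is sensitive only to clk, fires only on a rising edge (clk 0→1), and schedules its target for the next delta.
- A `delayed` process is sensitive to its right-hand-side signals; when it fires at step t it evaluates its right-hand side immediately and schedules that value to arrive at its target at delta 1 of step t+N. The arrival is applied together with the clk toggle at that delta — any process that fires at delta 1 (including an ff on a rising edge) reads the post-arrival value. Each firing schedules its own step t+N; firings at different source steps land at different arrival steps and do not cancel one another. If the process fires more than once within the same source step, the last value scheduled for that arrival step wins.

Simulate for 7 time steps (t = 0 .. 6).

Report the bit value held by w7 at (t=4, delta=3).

0

t=0 Δ0: w5=0 w0=0 w2=0 w1=0 clk=0 w6=1 w8=0 w4=0 w7=1 w3=1
  Δ1: clk:0→1
  Δ2: w7:1→0
  Δ3: w0:0→1
  (3Δ to stable)
t=1 Δ0: w5=0 w0=1 w2=0 w1=0 clk=1 w6=1 w8=0 w4=0 w7=0 w3=1
  Δ1: clk:1→0
  (1Δ to stable)
t=2 Δ0: w5=0 w0=1 w2=0 w1=0 clk=0 w6=1 w8=0 w4=0 w7=0 w3=1
  Δ1: clk:0→1
  Δ2: w7:0→1
  Δ3: w0:1→0, w4:0→1
  Δ4: w8:0→1, w4:1→0
  Δ5: w2:0→1, w8:1→0
  Δ6: w2:1→0
  (6Δ to stable)
t=3 Δ0: w5=0 w0=0 w2=0 w1=0 clk=1 w6=1 w8=0 w4=0 w7=1 w3=1
  Δ1: clk:1→0
  (1Δ to stable)
t=4 Δ0: w5=0 w0=0 w2=0 w1=0 clk=0 w6=1 w8=0 w4=0 w7=1 w3=1
  Δ1: clk:0→1
  Δ2: w7:1→0
  Δ3: w0:0→1
  (3Δ to stable)
t=5 Δ0: w5=0 w0=1 w2=0 w1=0 clk=1 w6=1 w8=0 w4=0 w7=0 w3=1
  Δ1: clk:1→0
  (1Δ to stable)
t=6 Δ0: w5=0 w0=1 w2=0 w1=0 clk=0 w6=1 w8=0 w4=0 w7=0 w3=1
  Δ1: clk:0→1
  Δ2: w7:0→1
  Δ3: w0:1→0, w4:0→1
  Δ4: w8:0→1, w4:1→0
  Δ5: w2:0→1, w8:1→0
  Δ6: w2:1→0
  (6Δ to stable)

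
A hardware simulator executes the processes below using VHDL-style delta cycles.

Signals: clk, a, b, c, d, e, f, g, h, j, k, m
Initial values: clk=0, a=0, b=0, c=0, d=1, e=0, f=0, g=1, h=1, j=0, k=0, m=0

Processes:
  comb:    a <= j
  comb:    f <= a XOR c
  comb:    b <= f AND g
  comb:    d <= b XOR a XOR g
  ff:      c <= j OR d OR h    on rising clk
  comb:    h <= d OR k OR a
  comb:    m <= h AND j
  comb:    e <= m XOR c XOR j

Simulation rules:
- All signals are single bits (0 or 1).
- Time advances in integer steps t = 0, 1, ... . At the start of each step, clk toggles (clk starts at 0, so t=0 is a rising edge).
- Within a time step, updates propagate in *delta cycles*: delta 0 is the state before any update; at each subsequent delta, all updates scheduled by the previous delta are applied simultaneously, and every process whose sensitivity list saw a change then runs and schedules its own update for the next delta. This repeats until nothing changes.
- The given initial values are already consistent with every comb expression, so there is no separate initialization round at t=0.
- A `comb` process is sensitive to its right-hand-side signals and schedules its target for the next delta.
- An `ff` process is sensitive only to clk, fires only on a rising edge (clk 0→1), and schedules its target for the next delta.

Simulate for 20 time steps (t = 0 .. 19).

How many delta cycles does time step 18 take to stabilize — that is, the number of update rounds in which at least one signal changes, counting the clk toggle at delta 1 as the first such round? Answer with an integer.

6

t=0 Δ0: f=0 g=1 m=0 a=0 c=0 e=0 k=0 h=1 d=1 clk=0 b=0 j=0
  Δ1: clk:0→1
  Δ2: c:0→1
  Δ3: f:0→1, e:0→1
  Δ4: b:0→1
  Δ5: d:1→0
  Δ6: h:1→0
  (6Δ to stable)
t=1 Δ0: f=1 g=1 m=0 a=0 c=1 e=1 k=0 h=0 d=0 clk=1 b=1 j=0
  Δ1: clk:1→0
  (1Δ to stable)
t=2 Δ0: f=1 g=1 m=0 a=0 c=1 e=1 k=0 h=0 d=0 clk=0 b=1 j=0
  Δ1: clk:0→1
  Δ2: c:1→0
  Δ3: f:1→0, e:1→0
  Δ4: b:1→0
  Δ5: d:0→1
  Δ6: h:0→1
  (6Δ to stable)
t=3 Δ0: f=0 g=1 m=0 a=0 c=0 e=0 k=0 h=1 d=1 clk=1 b=0 j=0
  Δ1: clk:1→0
  (1Δ to stable)
t=4 Δ0: f=0 g=1 m=0 a=0 c=0 e=0 k=0 h=1 d=1 clk=0 b=0 j=0
  Δ1: clk:0→1
  Δ2: c:0→1
  Δ3: f:0→1, e:0→1
  Δ4: b:0→1
  Δ5: d:1→0
  Δ6: h:1→0
  (6Δ to stable)
t=5 Δ0: f=1 g=1 m=0 a=0 c=1 e=1 k=0 h=0 d=0 clk=1 b=1 j=0
  Δ1: clk:1→0
  (1Δ to stable)
t=6 Δ0: f=1 g=1 m=0 a=0 c=1 e=1 k=0 h=0 d=0 clk=0 b=1 j=0
  Δ1: clk:0→1
  Δ2: c:1→0
  Δ3: f:1→0, e:1→0
  Δ4: b:1→0
  Δ5: d:0→1
  Δ6: h:0→1
  (6Δ to stable)
t=7 Δ0: f=0 g=1 m=0 a=0 c=0 e=0 k=0 h=1 d=1 clk=1 b=0 j=0
  Δ1: clk:1→0
  (1Δ to stable)
t=8 Δ0: f=0 g=1 m=0 a=0 c=0 e=0 k=0 h=1 d=1 clk=0 b=0 j=0
  Δ1: clk:0→1
  Δ2: c:0→1
  Δ3: f:0→1, e:0→1
  Δ4: b:0→1
  Δ5: d:1→0
  Δ6: h:1→0
  (6Δ to stable)
t=9 Δ0: f=1 g=1 m=0 a=0 c=1 e=1 k=0 h=0 d=0 clk=1 b=1 j=0
  Δ1: clk:1→0
  (1Δ to stable)
t=10 Δ0: f=1 g=1 m=0 a=0 c=1 e=1 k=0 h=0 d=0 clk=0 b=1 j=0
  Δ1: clk:0→1
  Δ2: c:1→0
  Δ3: f:1→0, e:1→0
  Δ4: b:1→0
  Δ5: d:0→1
  Δ6: h:0→1
  (6Δ to stable)
t=11 Δ0: f=0 g=1 m=0 a=0 c=0 e=0 k=0 h=1 d=1 clk=1 b=0 j=0
  Δ1: clk:1→0
  (1Δ to stable)
t=12 Δ0: f=0 g=1 m=0 a=0 c=0 e=0 k=0 h=1 d=1 clk=0 b=0 j=0
  Δ1: clk:0→1
  Δ2: c:0→1
  Δ3: f:0→1, e:0→1
  Δ4: b:0→1
  Δ5: d:1→0
  Δ6: h:1→0
  (6Δ to stable)
t=13 Δ0: f=1 g=1 m=0 a=0 c=1 e=1 k=0 h=0 d=0 clk=1 b=1 j=0
  Δ1: clk:1→0
  (1Δ to stable)
t=14 Δ0: f=1 g=1 m=0 a=0 c=1 e=1 k=0 h=0 d=0 clk=0 b=1 j=0
  Δ1: clk:0→1
  Δ2: c:1→0
  Δ3: f:1→0, e:1→0
  Δ4: b:1→0
  Δ5: d:0→1
  Δ6: h:0→1
  (6Δ to stable)
t=15 Δ0: f=0 g=1 m=0 a=0 c=0 e=0 k=0 h=1 d=1 clk=1 b=0 j=0
  Δ1: clk:1→0
  (1Δ to stable)
t=16 Δ0: f=0 g=1 m=0 a=0 c=0 e=0 k=0 h=1 d=1 clk=0 b=0 j=0
  Δ1: clk:0→1
  Δ2: c:0→1
  Δ3: f:0→1, e:0→1
  Δ4: b:0→1
  Δ5: d:1→0
  Δ6: h:1→0
  (6Δ to stable)
t=17 Δ0: f=1 g=1 m=0 a=0 c=1 e=1 k=0 h=0 d=0 clk=1 b=1 j=0
  Δ1: clk:1→0
  (1Δ to stable)
t=18 Δ0: f=1 g=1 m=0 a=0 c=1 e=1 k=0 h=0 d=0 clk=0 b=1 j=0
  Δ1: clk:0→1
  Δ2: c:1→0
  Δ3: f:1→0, e:1→0
  Δ4: b:1→0
  Δ5: d:0→1
  Δ6: h:0→1
  (6Δ to stable)
t=19 Δ0: f=0 g=1 m=0 a=0 c=0 e=0 k=0 h=1 d=1 clk=1 b=0 j=0
  Δ1: clk:1→0
  (1Δ to stable)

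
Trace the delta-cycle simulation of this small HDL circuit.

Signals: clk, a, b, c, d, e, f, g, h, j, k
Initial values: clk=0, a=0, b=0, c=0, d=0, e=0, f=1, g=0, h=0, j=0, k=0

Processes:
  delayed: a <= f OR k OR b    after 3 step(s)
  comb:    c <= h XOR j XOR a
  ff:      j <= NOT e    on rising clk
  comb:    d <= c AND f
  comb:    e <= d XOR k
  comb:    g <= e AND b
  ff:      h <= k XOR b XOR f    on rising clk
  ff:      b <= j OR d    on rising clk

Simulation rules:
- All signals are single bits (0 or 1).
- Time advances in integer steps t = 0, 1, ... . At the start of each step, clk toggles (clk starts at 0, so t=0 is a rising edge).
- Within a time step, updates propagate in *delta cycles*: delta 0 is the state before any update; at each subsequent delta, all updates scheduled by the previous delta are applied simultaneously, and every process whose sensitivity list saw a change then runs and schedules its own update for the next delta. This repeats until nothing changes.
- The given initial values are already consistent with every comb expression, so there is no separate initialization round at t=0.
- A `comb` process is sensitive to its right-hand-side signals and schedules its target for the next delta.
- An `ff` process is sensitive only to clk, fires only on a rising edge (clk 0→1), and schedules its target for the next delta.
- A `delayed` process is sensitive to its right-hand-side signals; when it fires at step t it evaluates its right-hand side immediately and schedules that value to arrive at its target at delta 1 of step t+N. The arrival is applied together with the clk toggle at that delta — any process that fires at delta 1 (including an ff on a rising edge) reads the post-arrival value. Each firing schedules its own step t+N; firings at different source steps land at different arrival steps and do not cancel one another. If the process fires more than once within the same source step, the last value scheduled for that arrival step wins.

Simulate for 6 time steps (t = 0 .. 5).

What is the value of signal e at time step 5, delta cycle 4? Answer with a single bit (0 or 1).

0

t=0 Δ0: g=0 b=0 d=0 a=0 k=0 clk=0 e=0 h=0 c=0 j=0 f=1
  Δ1: clk:0→1
  Δ2: h:0→1, j:0→1
  (2Δ to stable)
t=1 Δ0: g=0 b=0 d=0 a=0 k=0 clk=1 e=0 h=1 c=0 j=1 f=1
  Δ1: clk:1→0
  (1Δ to stable)
t=2 Δ0: g=0 b=0 d=0 a=0 k=0 clk=0 e=0 h=1 c=0 j=1 f=1
  Δ1: clk:0→1
  Δ2: b:0→1
  (2Δ to stable)
t=3 Δ0: g=0 b=1 d=0 a=0 k=0 clk=1 e=0 h=1 c=0 j=1 f=1
  Δ1: clk:1→0
  (1Δ to stable)
t=4 Δ0: g=0 b=1 d=0 a=0 k=0 clk=0 e=0 h=1 c=0 j=1 f=1
  Δ1: clk:0→1
  Δ2: h:1→0
  Δ3: c:0→1
  Δ4: d:0→1
  Δ5: e:0→1
  Δ6: g:0→1
  (6Δ to stable)
t=5 Δ0: g=1 b=1 d=1 a=0 k=0 clk=1 e=1 h=0 c=1 j=1 f=1
  Δ1: a:0→1, clk:1→0
  Δ2: c:1→0
  Δ3: d:1→0
  Δ4: e:1→0
  Δ5: g:1→0
  (5Δ to stable)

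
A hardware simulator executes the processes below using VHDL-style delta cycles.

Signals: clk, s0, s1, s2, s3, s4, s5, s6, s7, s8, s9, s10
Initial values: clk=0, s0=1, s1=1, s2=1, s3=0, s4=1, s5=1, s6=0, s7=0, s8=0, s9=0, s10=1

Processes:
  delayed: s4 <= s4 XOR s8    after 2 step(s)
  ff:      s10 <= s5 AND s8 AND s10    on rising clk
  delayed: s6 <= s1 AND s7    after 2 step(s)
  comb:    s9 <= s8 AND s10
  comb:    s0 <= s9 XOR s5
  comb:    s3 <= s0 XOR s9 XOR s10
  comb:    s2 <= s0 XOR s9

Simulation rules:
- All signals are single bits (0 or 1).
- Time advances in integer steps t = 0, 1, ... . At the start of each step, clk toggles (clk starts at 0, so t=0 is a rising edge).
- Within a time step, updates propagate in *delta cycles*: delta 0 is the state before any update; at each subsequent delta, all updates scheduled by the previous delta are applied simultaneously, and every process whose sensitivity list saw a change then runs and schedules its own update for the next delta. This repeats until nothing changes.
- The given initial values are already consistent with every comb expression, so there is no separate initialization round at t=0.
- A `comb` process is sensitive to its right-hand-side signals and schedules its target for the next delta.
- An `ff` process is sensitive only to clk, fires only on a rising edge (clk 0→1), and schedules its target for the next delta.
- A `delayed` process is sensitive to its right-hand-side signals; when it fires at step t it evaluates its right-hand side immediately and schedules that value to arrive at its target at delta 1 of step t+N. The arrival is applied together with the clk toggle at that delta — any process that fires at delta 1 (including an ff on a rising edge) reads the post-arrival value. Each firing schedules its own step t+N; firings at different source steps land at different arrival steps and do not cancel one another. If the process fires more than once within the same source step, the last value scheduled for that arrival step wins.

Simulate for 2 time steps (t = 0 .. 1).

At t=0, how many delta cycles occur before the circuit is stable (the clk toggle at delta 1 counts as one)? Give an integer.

t0.Δ0 s5=1 s8=0 s3=0 s9=0 s2=1 s10=1 s6=0 s4=1 s0=1 s1=1 clk=0 s7=0
t0.Δ1 s5=1 s8=0 s3=0 s9=0 s2=1 s10=1 s6=0 s4=1 s0=1 s1=1 clk=1 s7=0
t0.Δ2 s5=1 s8=0 s3=0 s9=0 s2=1 s10=0 s6=0 s4=1 s0=1 s1=1 clk=1 s7=0
t0.Δ3 s5=1 s8=0 s3=1 s9=0 s2=1 s10=0 s6=0 s4=1 s0=1 s1=1 clk=1 s7=0
t1.Δ0 s5=1 s8=0 s3=1 s9=0 s2=1 s10=0 s6=0 s4=1 s0=1 s1=1 clk=1 s7=0
t1.Δ1 s5=1 s8=0 s3=1 s9=0 s2=1 s10=0 s6=0 s4=1 s0=1 s1=1 clk=0 s7=0

3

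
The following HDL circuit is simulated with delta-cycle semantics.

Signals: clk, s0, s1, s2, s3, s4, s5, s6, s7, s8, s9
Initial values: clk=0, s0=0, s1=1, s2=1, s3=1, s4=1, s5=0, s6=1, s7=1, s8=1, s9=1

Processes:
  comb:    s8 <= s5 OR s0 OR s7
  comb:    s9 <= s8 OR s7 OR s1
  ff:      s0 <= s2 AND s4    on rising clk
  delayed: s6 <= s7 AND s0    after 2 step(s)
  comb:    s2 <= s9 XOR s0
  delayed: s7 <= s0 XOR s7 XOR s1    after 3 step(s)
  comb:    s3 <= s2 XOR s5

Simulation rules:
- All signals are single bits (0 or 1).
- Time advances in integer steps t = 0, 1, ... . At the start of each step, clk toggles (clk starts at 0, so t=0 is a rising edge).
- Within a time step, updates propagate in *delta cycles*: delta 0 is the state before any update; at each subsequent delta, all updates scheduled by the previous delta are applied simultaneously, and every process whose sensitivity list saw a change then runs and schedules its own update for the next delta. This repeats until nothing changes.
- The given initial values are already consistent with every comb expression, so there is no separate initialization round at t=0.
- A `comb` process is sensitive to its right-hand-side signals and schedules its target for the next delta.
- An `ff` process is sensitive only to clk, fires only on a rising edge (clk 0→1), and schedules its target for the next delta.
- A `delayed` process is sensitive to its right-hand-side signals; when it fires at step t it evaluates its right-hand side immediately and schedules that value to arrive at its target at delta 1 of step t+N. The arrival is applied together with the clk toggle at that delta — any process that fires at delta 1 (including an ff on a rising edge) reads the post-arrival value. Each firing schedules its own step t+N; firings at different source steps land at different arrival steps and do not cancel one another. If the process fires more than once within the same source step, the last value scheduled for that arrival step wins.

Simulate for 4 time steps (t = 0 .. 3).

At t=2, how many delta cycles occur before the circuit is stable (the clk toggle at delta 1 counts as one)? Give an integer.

t0.Δ0 s0=0 s3=1 s7=1 s5=0 clk=0 s9=1 s2=1 s8=1 s1=1 s4=1 s6=1
t0.Δ1 s0=0 s3=1 s7=1 s5=0 clk=1 s9=1 s2=1 s8=1 s1=1 s4=1 s6=1
t0.Δ2 s0=1 s3=1 s7=1 s5=0 clk=1 s9=1 s2=1 s8=1 s1=1 s4=1 s6=1
t0.Δ3 s0=1 s3=1 s7=1 s5=0 clk=1 s9=1 s2=0 s8=1 s1=1 s4=1 s6=1
t0.Δ4 s0=1 s3=0 s7=1 s5=0 clk=1 s9=1 s2=0 s8=1 s1=1 s4=1 s6=1
t1.Δ0 s0=1 s3=0 s7=1 s5=0 clk=1 s9=1 s2=0 s8=1 s1=1 s4=1 s6=1
t1.Δ1 s0=1 s3=0 s7=1 s5=0 clk=0 s9=1 s2=0 s8=1 s1=1 s4=1 s6=1
t2.Δ0 s0=1 s3=0 s7=1 s5=0 clk=0 s9=1 s2=0 s8=1 s1=1 s4=1 s6=1
t2.Δ1 s0=1 s3=0 s7=1 s5=0 clk=1 s9=1 s2=0 s8=1 s1=1 s4=1 s6=1
t2.Δ2 s0=0 s3=0 s7=1 s5=0 clk=1 s9=1 s2=0 s8=1 s1=1 s4=1 s6=1
t2.Δ3 s0=0 s3=0 s7=1 s5=0 clk=1 s9=1 s2=1 s8=1 s1=1 s4=1 s6=1
t2.Δ4 s0=0 s3=1 s7=1 s5=0 clk=1 s9=1 s2=1 s8=1 s1=1 s4=1 s6=1
t3.Δ0 s0=0 s3=1 s7=1 s5=0 clk=1 s9=1 s2=1 s8=1 s1=1 s4=1 s6=1
t3.Δ1 s0=0 s3=1 s7=1 s5=0 clk=0 s9=1 s2=1 s8=1 s1=1 s4=1 s6=1

4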